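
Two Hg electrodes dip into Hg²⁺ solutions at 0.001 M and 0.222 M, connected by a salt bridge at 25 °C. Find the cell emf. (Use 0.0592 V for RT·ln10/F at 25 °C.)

Both half-cells are Hg²⁺/Hg, so E°_cell = 0. The concentrated side is the cathode; the cell reaction moves Hg²⁺ from high to low concentration with n = 2.
Q = [Hg²⁺]_dilute/[Hg²⁺]_conc = 0.001/0.222 = 0.00450.
E = 0 − (0.0592/2) log Q = −(0.0592/2)(-2.346) = 0.0694 V.

0.069 V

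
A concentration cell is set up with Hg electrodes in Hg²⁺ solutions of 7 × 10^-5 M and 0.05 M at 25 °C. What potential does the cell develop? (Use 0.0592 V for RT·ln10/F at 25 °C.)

0.084 V

Both half-cells are Hg²⁺/Hg, so E°_cell = 0. The concentrated side is the cathode; the cell reaction moves Hg²⁺ from high to low concentration with n = 2.
Q = [Hg²⁺]_dilute/[Hg²⁺]_conc = 7 × 10^-5/0.05 = 0.00140.
E = 0 − (0.0592/2) log Q = −(0.0592/2)(-2.854) = 0.0845 V.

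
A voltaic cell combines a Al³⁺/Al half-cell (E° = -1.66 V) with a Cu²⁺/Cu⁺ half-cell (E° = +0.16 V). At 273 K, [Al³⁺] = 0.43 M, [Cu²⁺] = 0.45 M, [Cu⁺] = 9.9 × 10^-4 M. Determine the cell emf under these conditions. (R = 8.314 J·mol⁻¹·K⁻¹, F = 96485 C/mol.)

1.97 V

The Cu²⁺/Cu⁺ couple has the higher reduction potential and acts as the cathode, so E°_cell = +0.16 − (-1.66) = 1.82 V.
Balancing electrons gives n = 3; the reaction quotient is Q = [Al³⁺]·[Cu⁺]^3/[Cu²⁺]^3 = 4.58 × 10^-9.
E = E° − (RT/nF) ln Q = 1.82 − (8.314×273)/(3×96485) × (-19.202) = 1.820 + 0.151 = 1.971 V.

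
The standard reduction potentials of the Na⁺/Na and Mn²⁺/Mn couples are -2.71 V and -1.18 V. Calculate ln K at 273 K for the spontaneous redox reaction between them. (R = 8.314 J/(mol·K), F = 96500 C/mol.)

E°_cell = -1.18 − (-2.71) = 1.53 V, with n = 2 electrons transferred.
At equilibrium E = 0, so the Nernst equation gives ln K = nFE°/RT = (2)(96500)(1.53)/((8.314)(273)) = 130.10.

ln K = 130.1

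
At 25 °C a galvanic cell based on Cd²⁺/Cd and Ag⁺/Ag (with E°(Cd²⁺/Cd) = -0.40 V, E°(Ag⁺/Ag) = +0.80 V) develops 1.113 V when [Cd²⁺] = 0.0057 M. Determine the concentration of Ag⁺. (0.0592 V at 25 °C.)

0.0026 M

From the Nernst equation, log Q = n(E° − E)/0.0592 = 2(1.20 − 1.113)/0.0592 = 2.939, so Q = 869.
With Q = [Cd²⁺]/[Ag⁺]^2 and the known concentrations, [Ag⁺]^2 in the denominator gives [Ag⁺] = 0.0026 M.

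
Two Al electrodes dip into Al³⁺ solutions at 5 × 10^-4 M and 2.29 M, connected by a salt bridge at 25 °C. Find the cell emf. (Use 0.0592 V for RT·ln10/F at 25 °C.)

Both half-cells are Al³⁺/Al, so E°_cell = 0. The concentrated side is the cathode; the cell reaction moves Al³⁺ from high to low concentration with n = 3.
Q = [Al³⁺]_dilute/[Al³⁺]_conc = 5 × 10^-4/2.29 = 2.18 × 10^-4.
E = 0 − (0.0592/3) log Q = −(0.0592/3)(-3.661) = 0.0722 V.

0.072 V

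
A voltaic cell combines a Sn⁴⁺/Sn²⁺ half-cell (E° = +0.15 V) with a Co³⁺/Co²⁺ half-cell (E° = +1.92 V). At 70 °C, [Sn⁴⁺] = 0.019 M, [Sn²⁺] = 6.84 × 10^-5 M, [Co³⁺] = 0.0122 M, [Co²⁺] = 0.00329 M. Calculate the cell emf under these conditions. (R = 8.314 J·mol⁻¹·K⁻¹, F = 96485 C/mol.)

The Co³⁺/Co²⁺ couple has the higher reduction potential and acts as the cathode, so E°_cell = +1.92 − (+0.15) = 1.77 V.
Balancing electrons gives n = 2; the reaction quotient is Q = [Sn⁴⁺]·[Co²⁺]^2/([Sn²⁺]·[Co³⁺]^2) = 20.2.
E = E° − (RT/nF) ln Q = 1.77 − (8.314×343)/(2×96485) × (3.006) = 1.770 − 0.044 = 1.726 V.

1.73 V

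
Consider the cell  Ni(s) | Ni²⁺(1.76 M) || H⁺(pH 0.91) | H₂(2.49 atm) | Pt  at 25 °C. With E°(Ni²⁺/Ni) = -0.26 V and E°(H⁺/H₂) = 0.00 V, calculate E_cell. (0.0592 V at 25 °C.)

0.19 V

The hydrogen couple is the cathode, so E°_cell = 0.26 V; n = 2.
[H⁺] = 10^(−0.91) = 0.12 M, and Q = [Ni²⁺]·P(H₂) / [H⁺]^2 = 290.
E = E° − (0.0592/2) log Q = 0.26 − (0.0592/2)(2.462) = 0.187 V.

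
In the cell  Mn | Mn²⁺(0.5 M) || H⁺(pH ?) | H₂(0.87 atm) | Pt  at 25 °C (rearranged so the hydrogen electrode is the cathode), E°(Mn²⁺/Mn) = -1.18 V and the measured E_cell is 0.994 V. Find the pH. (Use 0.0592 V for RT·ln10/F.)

pH = 3.32

E°_cell = 1.18 V and n = 2.
log Q = n(E° − E)/0.0592 = 2×(1.18 − 0.994)/0.0592 = 6.284.
With Q = [Mn²⁺]·P(H₂) / [H⁺]^2, solving for [H⁺] gives log[H⁺] = -3.323, so pH = 3.32.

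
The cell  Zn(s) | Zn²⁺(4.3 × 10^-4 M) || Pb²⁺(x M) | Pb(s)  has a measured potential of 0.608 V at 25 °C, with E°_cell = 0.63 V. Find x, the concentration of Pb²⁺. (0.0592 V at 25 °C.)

From the Nernst equation, log Q = n(E° − E)/0.0592 = 2(0.63 − 0.608)/0.0592 = 0.743, so Q = 5.54.
With Q = [Zn²⁺]/[Pb²⁺] and the known concentrations, [Pb²⁺] in the denominator gives [Pb²⁺] = 7.8 × 10^-5 M.

7.8 × 10^-5 M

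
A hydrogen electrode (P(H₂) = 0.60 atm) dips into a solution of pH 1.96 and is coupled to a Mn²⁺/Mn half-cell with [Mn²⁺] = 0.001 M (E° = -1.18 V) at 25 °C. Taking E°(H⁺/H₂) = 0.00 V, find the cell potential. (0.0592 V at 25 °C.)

The hydrogen couple is the cathode, so E°_cell = 1.18 V; n = 2.
[H⁺] = 10^(−1.96) = 0.011 M, and Q = [Mn²⁺]·P(H₂) / [H⁺]^2 = 4.99.
E = E° − (0.0592/2) log Q = 1.18 − (0.0592/2)(0.698) = 1.159 V.

1.16 V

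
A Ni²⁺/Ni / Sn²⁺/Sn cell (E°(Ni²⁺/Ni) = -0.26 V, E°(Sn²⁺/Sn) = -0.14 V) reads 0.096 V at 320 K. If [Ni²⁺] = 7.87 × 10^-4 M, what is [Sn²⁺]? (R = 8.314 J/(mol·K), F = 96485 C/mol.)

1.4 × 10^-4 M

From the Nernst equation, ln Q = nF(E° − E)/RT = 2×96485×(0.12 − 0.096)/(8.314×320) = 1.741, so Q = 5.70.
With Q = [Ni²⁺]/[Sn²⁺] and the known concentrations, [Sn²⁺] in the denominator gives [Sn²⁺] = 1.4 × 10^-4 M.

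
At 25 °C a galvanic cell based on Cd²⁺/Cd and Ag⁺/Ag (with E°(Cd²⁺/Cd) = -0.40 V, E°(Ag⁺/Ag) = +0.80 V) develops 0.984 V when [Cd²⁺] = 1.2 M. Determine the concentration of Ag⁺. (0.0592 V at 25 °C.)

2.5 × 10^-4 M

From the Nernst equation, log Q = n(E° − E)/0.0592 = 2(1.20 − 0.984)/0.0592 = 7.297, so Q = 1.98 × 10^7.
With Q = [Cd²⁺]/[Ag⁺]^2 and the known concentrations, [Ag⁺]^2 in the denominator gives [Ag⁺] = 2.5 × 10^-4 M.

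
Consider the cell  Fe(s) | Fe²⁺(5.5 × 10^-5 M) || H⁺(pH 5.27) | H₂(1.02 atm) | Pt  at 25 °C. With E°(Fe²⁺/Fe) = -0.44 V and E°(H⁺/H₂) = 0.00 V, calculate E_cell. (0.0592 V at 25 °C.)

The hydrogen couple is the cathode, so E°_cell = 0.44 V; n = 2.
[H⁺] = 10^(−5.27) = 5.4 × 10^-6 M, and Q = [Fe²⁺]·P(H₂) / [H⁺]^2 = 1.95 × 10^6.
E = E° − (0.0592/2) log Q = 0.44 − (0.0592/2)(6.289) = 0.254 V.

0.25 V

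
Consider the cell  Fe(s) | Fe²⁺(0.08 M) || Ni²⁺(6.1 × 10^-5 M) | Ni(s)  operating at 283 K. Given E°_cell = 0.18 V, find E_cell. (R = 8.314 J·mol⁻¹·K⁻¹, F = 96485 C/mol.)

0.092 V

Balancing electrons gives n = 2; the reaction quotient is Q = [Fe²⁺]/[Ni²⁺] = 1310.
E = E° − (RT/nF) ln Q = 0.18 − (8.314×283)/(2×96485) × (7.179) = 0.180 − 0.088 = 0.092 V.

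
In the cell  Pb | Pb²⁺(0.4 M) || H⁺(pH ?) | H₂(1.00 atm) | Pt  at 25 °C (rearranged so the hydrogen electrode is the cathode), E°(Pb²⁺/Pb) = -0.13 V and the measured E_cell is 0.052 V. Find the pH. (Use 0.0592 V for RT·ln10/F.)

pH = 1.52

E°_cell = 0.13 V and n = 2.
log Q = n(E° − E)/0.0592 = 2×(0.13 − 0.052)/0.0592 = 2.635.
With Q = [Pb²⁺]·P(H₂) / [H⁺]^2, solving for [H⁺] gives log[H⁺] = -1.517, so pH = 1.52.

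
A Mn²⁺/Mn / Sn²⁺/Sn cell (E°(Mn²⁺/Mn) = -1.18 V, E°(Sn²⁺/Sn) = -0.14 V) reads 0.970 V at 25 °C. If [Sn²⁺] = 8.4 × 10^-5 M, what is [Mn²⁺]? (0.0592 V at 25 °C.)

From the Nernst equation, log Q = n(E° − E)/0.0592 = 2(1.04 − 0.970)/0.0592 = 2.365, so Q = 232.
With Q = [Mn²⁺]/[Sn²⁺] and the known concentrations, [Mn²⁺] in the numerator gives [Mn²⁺] = 0.019 M.

0.019 M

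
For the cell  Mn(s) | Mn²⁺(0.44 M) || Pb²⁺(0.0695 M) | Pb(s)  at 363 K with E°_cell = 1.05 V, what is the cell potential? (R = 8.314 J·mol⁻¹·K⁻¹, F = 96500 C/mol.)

1.02 V

Balancing electrons gives n = 2; the reaction quotient is Q = [Mn²⁺]/[Pb²⁺] = 6.33.
E = E° − (RT/nF) ln Q = 1.05 − (8.314×363)/(2×96500) × (1.845) = 1.050 − 0.029 = 1.021 V.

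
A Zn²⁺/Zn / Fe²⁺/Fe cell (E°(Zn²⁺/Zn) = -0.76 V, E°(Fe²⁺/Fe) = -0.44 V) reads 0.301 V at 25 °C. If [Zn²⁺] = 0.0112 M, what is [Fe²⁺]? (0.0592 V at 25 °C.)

From the Nernst equation, log Q = n(E° − E)/0.0592 = 2(0.32 − 0.301)/0.0592 = 0.642, so Q = 4.38.
With Q = [Zn²⁺]/[Fe²⁺] and the known concentrations, [Fe²⁺] in the denominator gives [Fe²⁺] = 0.0026 M.

0.0026 M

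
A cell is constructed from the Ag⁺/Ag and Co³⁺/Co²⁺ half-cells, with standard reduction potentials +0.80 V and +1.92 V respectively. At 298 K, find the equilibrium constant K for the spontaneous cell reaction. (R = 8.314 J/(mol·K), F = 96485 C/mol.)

8.8 × 10^18

E°_cell = +1.92 − (+0.80) = 1.12 V, with n = 1 electron transferred.
At equilibrium E = 0, so the Nernst equation gives ln K = nFE°/RT = (1)(96485)(1.12)/((8.314)(298)) = 43.62.
K = e^43.62 = 8.8 × 10^18.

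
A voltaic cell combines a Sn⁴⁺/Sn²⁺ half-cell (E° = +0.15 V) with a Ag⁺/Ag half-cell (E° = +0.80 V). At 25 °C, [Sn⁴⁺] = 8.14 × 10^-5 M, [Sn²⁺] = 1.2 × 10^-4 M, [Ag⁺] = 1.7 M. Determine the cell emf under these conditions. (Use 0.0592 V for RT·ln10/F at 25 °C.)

0.669 V

The Ag⁺/Ag couple has the higher reduction potential and acts as the cathode, so E°_cell = +0.80 − (+0.15) = 0.65 V.
Balancing electrons gives n = 2; the reaction quotient is Q = [Sn⁴⁺]/([Sn²⁺]·[Ag⁺]^2) = 0.235.
At 25 °C, E = E° − (0.0592/n) log Q = 0.65 − (0.0592/2)(-0.629) = 0.650 + 0.019 = 0.669 V.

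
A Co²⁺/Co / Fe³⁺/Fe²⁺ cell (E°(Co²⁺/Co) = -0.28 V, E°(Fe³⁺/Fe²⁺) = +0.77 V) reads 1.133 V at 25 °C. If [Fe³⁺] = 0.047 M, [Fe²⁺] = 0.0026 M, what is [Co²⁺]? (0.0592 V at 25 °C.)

From the Nernst equation, log Q = n(E° − E)/0.0592 = 2(1.05 − 1.133)/0.0592 = -2.804, so Q = 0.00157.
With Q = [Co²⁺]·[Fe²⁺]^2/[Fe³⁺]^2 and the known concentrations, [Co²⁺] in the numerator gives [Co²⁺] = 0.51 M.

0.51 M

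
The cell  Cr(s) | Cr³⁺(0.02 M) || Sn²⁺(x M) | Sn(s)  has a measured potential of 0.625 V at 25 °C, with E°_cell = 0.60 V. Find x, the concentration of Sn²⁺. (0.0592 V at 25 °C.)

From the Nernst equation, log Q = n(E° − E)/0.0592 = 6(0.60 − 0.625)/0.0592 = -2.534, so Q = 0.00293.
With Q = [Cr³⁺]^2/[Sn²⁺]^3 and the known concentrations, [Sn²⁺]^3 in the denominator gives [Sn²⁺] = 0.52 M.

0.52 M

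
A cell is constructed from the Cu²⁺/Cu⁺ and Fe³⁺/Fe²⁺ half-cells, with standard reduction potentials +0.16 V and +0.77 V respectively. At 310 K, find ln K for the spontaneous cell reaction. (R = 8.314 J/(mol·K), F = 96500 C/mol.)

E°_cell = +0.77 − (+0.16) = 0.61 V, with n = 1 electron transferred.
At equilibrium E = 0, so the Nernst equation gives ln K = nFE°/RT = (1)(96500)(0.61)/((8.314)(310)) = 22.84.

ln K = 22.8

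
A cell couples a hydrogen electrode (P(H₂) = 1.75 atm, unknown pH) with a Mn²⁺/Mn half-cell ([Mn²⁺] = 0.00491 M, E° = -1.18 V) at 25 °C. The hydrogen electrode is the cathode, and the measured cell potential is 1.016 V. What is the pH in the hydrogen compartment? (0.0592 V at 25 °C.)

pH = 3.80

E°_cell = 1.18 V and n = 2.
log Q = n(E° − E)/0.0592 = 2×(1.18 − 1.016)/0.0592 = 5.541.
With Q = [Mn²⁺]·P(H₂) / [H⁺]^2, solving for [H⁺] gives log[H⁺] = -3.803, so pH = 3.80.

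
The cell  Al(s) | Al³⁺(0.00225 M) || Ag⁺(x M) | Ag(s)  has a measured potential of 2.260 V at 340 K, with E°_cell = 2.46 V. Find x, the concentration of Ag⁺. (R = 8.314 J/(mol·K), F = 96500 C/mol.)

From the Nernst equation, ln Q = nF(E° − E)/RT = 3×96500×(2.46 − 2.260)/(8.314×340) = 20.483, so Q = 7.86 × 10^8.
With Q = [Al³⁺]/[Ag⁺]^3 and the known concentrations, [Ag⁺]^3 in the denominator gives [Ag⁺] = 1.4 × 10^-4 M.

1.4 × 10^-4 M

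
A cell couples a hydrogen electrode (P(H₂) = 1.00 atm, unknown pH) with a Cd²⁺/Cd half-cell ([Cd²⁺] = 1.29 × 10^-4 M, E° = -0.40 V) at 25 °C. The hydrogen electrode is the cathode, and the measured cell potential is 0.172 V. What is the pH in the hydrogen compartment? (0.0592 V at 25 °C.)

pH = 5.80

E°_cell = 0.40 V and n = 2.
log Q = n(E° − E)/0.0592 = 2×(0.40 − 0.172)/0.0592 = 7.703.
With Q = [Cd²⁺]·P(H₂) / [H⁺]^2, solving for [H⁺] gives log[H⁺] = -5.796, so pH = 5.80.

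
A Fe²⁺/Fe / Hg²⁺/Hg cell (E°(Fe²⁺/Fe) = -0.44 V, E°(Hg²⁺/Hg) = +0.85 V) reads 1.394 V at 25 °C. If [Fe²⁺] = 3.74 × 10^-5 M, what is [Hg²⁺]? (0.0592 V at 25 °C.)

From the Nernst equation, log Q = n(E° − E)/0.0592 = 2(1.29 − 1.394)/0.0592 = -3.514, so Q = 3.07 × 10^-4.
With Q = [Fe²⁺]/[Hg²⁺] and the known concentrations, [Hg²⁺] in the denominator gives [Hg²⁺] = 0.12 M.

0.12 M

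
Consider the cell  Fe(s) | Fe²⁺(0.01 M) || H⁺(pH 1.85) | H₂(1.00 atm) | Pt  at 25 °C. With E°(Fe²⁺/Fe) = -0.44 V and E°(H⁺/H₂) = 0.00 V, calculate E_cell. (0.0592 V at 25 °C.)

The hydrogen couple is the cathode, so E°_cell = 0.44 V; n = 2.
[H⁺] = 10^(−1.85) = 0.014 M, and Q = [Fe²⁺]·P(H₂) / [H⁺]^2 = 50.1.
E = E° − (0.0592/2) log Q = 0.44 − (0.0592/2)(1.700) = 0.390 V.

0.39 V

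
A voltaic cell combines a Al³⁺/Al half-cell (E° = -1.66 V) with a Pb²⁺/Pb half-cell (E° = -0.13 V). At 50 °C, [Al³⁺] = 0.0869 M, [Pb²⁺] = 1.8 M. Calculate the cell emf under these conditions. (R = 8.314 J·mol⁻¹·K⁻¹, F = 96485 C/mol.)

The Pb²⁺/Pb couple has the higher reduction potential and acts as the cathode, so E°_cell = -0.13 − (-1.66) = 1.53 V.
Balancing electrons gives n = 6; the reaction quotient is Q = [Al³⁺]^2/[Pb²⁺]^3 = 0.00129.
E = E° − (RT/nF) ln Q = 1.53 − (8.314×323)/(6×96485) × (-6.649) = 1.530 + 0.031 = 1.561 V.

1.56 V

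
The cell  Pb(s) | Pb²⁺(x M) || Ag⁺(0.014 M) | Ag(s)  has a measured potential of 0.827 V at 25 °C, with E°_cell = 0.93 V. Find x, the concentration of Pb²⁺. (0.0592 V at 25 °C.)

From the Nernst equation, log Q = n(E° − E)/0.0592 = 2(0.93 − 0.827)/0.0592 = 3.480, so Q = 3020.
With Q = [Pb²⁺]/[Ag⁺]^2 and the known concentrations, [Pb²⁺] in the numerator gives [Pb²⁺] = 0.59 M.

0.59 M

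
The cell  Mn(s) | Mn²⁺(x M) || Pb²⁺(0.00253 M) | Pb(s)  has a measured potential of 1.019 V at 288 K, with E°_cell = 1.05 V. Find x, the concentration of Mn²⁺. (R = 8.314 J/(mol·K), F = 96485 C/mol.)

From the Nernst equation, ln Q = nF(E° − E)/RT = 2×96485×(1.05 − 1.019)/(8.314×288) = 2.498, so Q = 12.2.
With Q = [Mn²⁺]/[Pb²⁺] and the known concentrations, [Mn²⁺] in the numerator gives [Mn²⁺] = 0.031 M.

0.031 M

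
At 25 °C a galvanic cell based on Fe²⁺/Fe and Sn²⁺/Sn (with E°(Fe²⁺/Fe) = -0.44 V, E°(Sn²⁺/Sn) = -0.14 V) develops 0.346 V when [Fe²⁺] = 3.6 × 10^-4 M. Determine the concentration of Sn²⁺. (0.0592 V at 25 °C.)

From the Nernst equation, log Q = n(E° − E)/0.0592 = 2(0.30 − 0.346)/0.0592 = -1.554, so Q = 0.0279.
With Q = [Fe²⁺]/[Sn²⁺] and the known concentrations, [Sn²⁺] in the denominator gives [Sn²⁺] = 0.013 M.

0.013 M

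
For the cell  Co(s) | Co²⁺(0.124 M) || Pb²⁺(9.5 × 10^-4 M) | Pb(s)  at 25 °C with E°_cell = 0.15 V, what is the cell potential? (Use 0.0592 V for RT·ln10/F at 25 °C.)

0.087 V

Balancing electrons gives n = 2; the reaction quotient is Q = [Co²⁺]/[Pb²⁺] = 131.
At 25 °C, E = E° − (0.0592/n) log Q = 0.15 − (0.0592/2)(2.116) = 0.150 − 0.063 = 0.087 V.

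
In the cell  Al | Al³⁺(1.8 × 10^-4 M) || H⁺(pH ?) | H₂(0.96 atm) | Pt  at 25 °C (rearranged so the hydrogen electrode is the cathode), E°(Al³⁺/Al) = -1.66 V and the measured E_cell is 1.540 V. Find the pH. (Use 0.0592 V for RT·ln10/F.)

E°_cell = 1.66 V and n = 6.
log Q = n(E° − E)/0.0592 = 6×(1.66 − 1.540)/0.0592 = 12.162.
With Q = [Al³⁺]^2·P(H₂)^3 / [H⁺]^6, solving for [H⁺] gives log[H⁺] = -3.284, so pH = 3.28.

pH = 3.28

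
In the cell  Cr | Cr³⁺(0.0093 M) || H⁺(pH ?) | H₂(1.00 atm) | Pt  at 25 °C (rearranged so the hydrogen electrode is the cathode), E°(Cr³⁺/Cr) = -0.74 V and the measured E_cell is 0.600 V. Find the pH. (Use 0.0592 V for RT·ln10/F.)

E°_cell = 0.74 V and n = 6.
log Q = n(E° − E)/0.0592 = 6×(0.74 − 0.600)/0.0592 = 14.189.
With Q = [Cr³⁺]^2·P(H₂)^3 / [H⁺]^6, solving for [H⁺] gives log[H⁺] = -3.042, so pH = 3.04.

pH = 3.04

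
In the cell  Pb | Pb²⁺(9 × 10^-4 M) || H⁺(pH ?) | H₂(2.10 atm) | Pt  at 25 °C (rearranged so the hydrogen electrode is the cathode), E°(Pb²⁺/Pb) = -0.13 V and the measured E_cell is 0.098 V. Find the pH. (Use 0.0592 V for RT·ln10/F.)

E°_cell = 0.13 V and n = 2.
log Q = n(E° − E)/0.0592 = 2×(0.13 − 0.098)/0.0592 = 1.081.
With Q = [Pb²⁺]·P(H₂) / [H⁺]^2, solving for [H⁺] gives log[H⁺] = -1.902, so pH = 1.90.

pH = 1.90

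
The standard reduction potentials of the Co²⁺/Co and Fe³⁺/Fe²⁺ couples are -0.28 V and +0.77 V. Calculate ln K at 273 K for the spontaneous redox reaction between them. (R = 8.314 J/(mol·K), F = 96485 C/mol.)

E°_cell = +0.77 − (-0.28) = 1.05 V, with n = 2 electrons transferred.
At equilibrium E = 0, so the Nernst equation gives ln K = nFE°/RT = (2)(96485)(1.05)/((8.314)(273)) = 89.27.

ln K = 89.3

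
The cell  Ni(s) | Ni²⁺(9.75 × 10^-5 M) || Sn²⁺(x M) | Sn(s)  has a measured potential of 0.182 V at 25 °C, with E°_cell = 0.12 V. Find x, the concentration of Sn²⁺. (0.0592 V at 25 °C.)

From the Nernst equation, log Q = n(E° − E)/0.0592 = 2(0.12 − 0.182)/0.0592 = -2.095, so Q = 0.00804.
With Q = [Ni²⁺]/[Sn²⁺] and the known concentrations, [Sn²⁺] in the denominator gives [Sn²⁺] = 0.012 M.

0.012 M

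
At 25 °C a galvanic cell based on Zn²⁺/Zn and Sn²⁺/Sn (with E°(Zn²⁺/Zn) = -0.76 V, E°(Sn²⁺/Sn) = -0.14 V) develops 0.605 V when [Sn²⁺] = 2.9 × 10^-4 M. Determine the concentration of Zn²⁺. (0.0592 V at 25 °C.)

9.3 × 10^-4 M

From the Nernst equation, log Q = n(E° − E)/0.0592 = 2(0.62 − 0.605)/0.0592 = 0.507, so Q = 3.21.
With Q = [Zn²⁺]/[Sn²⁺] and the known concentrations, [Zn²⁺] in the numerator gives [Zn²⁺] = 9.3 × 10^-4 M.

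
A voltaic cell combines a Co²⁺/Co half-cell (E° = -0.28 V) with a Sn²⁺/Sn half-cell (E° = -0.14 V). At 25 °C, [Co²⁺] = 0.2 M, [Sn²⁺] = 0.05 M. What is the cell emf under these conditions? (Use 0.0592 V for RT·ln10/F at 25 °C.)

0.122 V

The Sn²⁺/Sn couple has the higher reduction potential and acts as the cathode, so E°_cell = -0.14 − (-0.28) = 0.14 V.
Balancing electrons gives n = 2; the reaction quotient is Q = [Co²⁺]/[Sn²⁺] = 4.00.
At 25 °C, E = E° − (0.0592/n) log Q = 0.14 − (0.0592/2)(0.602) = 0.140 − 0.018 = 0.122 V.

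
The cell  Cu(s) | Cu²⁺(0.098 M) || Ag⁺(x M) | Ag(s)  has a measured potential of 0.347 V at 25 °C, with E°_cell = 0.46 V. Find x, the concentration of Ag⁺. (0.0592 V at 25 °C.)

From the Nernst equation, log Q = n(E° − E)/0.0592 = 2(0.46 − 0.347)/0.0592 = 3.818, so Q = 6570.
With Q = [Cu²⁺]/[Ag⁺]^2 and the known concentrations, [Ag⁺]^2 in the denominator gives [Ag⁺] = 0.0039 M.

0.0039 M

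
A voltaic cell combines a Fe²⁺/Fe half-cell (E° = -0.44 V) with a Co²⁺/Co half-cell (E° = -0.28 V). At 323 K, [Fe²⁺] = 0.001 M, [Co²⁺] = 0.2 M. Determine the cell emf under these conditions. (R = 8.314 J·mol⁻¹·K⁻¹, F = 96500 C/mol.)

0.234 V

The Co²⁺/Co couple has the higher reduction potential and acts as the cathode, so E°_cell = -0.28 − (-0.44) = 0.16 V.
Balancing electrons gives n = 2; the reaction quotient is Q = [Fe²⁺]/[Co²⁺] = 0.00500.
E = E° − (RT/nF) ln Q = 0.16 − (8.314×323)/(2×96500) × (-5.298) = 0.160 + 0.074 = 0.234 V.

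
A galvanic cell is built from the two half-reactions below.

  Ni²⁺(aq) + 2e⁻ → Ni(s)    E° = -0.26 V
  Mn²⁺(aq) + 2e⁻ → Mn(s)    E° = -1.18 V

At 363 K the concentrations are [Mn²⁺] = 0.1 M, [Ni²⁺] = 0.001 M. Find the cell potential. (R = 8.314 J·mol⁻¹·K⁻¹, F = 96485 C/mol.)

0.848 V

The Ni²⁺/Ni couple has the higher reduction potential and acts as the cathode, so E°_cell = -0.26 − (-1.18) = 0.92 V.
Balancing electrons gives n = 2; the reaction quotient is Q = [Mn²⁺]/[Ni²⁺] = 100.
E = E° − (RT/nF) ln Q = 0.92 − (8.314×363)/(2×96485) × (4.605) = 0.920 − 0.072 = 0.848 V.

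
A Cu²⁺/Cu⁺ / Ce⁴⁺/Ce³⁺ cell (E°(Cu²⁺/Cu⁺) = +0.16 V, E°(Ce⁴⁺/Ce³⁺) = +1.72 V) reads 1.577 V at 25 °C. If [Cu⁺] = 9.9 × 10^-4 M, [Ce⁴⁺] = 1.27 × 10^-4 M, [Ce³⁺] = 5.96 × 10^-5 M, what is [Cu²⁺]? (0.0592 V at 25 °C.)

From the Nernst equation, log Q = n(E° − E)/0.0592 = 1(1.56 − 1.577)/0.0592 = -0.287, so Q = 0.516.
With Q = [Cu²⁺]·[Ce³⁺]/([Cu⁺]·[Ce⁴⁺]) and the known concentrations, [Cu²⁺] in the numerator gives [Cu²⁺] = 0.0011 M.

0.0011 M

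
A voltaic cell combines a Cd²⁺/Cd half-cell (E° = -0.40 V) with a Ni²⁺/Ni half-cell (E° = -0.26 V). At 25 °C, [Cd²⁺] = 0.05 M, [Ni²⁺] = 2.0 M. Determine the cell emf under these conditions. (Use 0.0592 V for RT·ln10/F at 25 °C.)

0.187 V

The Ni²⁺/Ni couple has the higher reduction potential and acts as the cathode, so E°_cell = -0.26 − (-0.40) = 0.14 V.
Balancing electrons gives n = 2; the reaction quotient is Q = [Cd²⁺]/[Ni²⁺] = 0.0250.
At 25 °C, E = E° − (0.0592/n) log Q = 0.14 − (0.0592/2)(-1.602) = 0.140 + 0.047 = 0.187 V.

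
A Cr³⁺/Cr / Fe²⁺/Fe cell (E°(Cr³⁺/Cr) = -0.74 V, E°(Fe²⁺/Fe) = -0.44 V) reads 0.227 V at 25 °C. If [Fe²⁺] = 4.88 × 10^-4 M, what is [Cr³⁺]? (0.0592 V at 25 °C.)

0.054 M

From the Nernst equation, log Q = n(E° − E)/0.0592 = 6(0.30 − 0.227)/0.0592 = 7.399, so Q = 2.5 × 10^7.
With Q = [Cr³⁺]^2/[Fe²⁺]^3 and the known concentrations, [Cr³⁺]^2 in the numerator gives [Cr³⁺] = 0.054 M.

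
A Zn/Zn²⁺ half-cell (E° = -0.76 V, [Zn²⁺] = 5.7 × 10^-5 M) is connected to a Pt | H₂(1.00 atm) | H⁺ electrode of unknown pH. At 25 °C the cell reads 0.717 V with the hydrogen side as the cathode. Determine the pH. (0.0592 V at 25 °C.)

E°_cell = 0.76 V and n = 2.
log Q = n(E° − E)/0.0592 = 2×(0.76 − 0.717)/0.0592 = 1.453.
With Q = [Zn²⁺]·P(H₂) / [H⁺]^2, solving for [H⁺] gives log[H⁺] = -2.848, so pH = 2.85.

pH = 2.85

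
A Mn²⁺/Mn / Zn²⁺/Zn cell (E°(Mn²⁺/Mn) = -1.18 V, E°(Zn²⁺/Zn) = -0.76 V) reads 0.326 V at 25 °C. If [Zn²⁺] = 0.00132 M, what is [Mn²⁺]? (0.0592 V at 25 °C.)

From the Nernst equation, log Q = n(E° − E)/0.0592 = 2(0.42 − 0.326)/0.0592 = 3.176, so Q = 1500.
With Q = [Mn²⁺]/[Zn²⁺] and the known concentrations, [Mn²⁺] in the numerator gives [Mn²⁺] = 2.0 M.

2.0 M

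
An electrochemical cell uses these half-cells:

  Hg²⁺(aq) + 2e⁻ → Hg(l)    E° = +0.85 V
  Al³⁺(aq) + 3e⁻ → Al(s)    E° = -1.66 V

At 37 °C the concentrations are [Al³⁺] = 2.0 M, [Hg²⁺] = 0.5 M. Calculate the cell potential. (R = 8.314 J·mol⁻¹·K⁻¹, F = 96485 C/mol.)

2.49 V

The Hg²⁺/Hg couple has the higher reduction potential and acts as the cathode, so E°_cell = +0.85 − (-1.66) = 2.51 V.
Balancing electrons gives n = 6; the reaction quotient is Q = [Al³⁺]^2/[Hg²⁺]^3 = 32.0.
E = E° − (RT/nF) ln Q = 2.51 − (8.314×310)/(6×96485) × (3.466) = 2.510 − 0.015 = 2.495 V.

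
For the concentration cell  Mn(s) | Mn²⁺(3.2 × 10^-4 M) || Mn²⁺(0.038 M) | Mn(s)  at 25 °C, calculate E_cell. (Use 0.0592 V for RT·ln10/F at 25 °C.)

Both half-cells are Mn²⁺/Mn, so E°_cell = 0. The concentrated side is the cathode; the cell reaction moves Mn²⁺ from high to low concentration with n = 2.
Q = [Mn²⁺]_dilute/[Mn²⁺]_conc = 3.2 × 10^-4/0.038 = 0.00842.
E = 0 − (0.0592/2) log Q = −(0.0592/2)(-2.075) = 0.0614 V.

0.061 V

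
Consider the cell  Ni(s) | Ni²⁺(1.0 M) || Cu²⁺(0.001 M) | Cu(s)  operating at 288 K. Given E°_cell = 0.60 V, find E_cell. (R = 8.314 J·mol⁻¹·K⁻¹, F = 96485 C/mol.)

Balancing electrons gives n = 2; the reaction quotient is Q = [Ni²⁺]/[Cu²⁺] = 1000.
E = E° − (RT/nF) ln Q = 0.60 − (8.314×288)/(2×96485) × (6.908) = 0.600 − 0.086 = 0.514 V.

0.514 V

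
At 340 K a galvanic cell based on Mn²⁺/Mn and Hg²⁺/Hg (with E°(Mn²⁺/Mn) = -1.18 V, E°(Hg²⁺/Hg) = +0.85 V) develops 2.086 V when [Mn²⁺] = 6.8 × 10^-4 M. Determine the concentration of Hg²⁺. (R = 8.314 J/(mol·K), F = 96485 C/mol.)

From the Nernst equation, ln Q = nF(E° − E)/RT = 2×96485×(2.03 − 2.086)/(8.314×340) = -3.823, so Q = 0.0219.
With Q = [Mn²⁺]/[Hg²⁺] and the known concentrations, [Hg²⁺] in the denominator gives [Hg²⁺] = 0.031 M.

0.031 M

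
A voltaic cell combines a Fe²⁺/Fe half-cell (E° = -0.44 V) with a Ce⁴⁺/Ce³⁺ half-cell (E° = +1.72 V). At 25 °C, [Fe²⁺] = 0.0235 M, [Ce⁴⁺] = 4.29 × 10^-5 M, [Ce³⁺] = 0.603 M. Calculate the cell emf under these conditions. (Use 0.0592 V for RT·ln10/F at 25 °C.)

1.96 V

The Ce⁴⁺/Ce³⁺ couple has the higher reduction potential and acts as the cathode, so E°_cell = +1.72 − (-0.44) = 2.16 V.
Balancing electrons gives n = 2; the reaction quotient is Q = [Fe²⁺]·[Ce³⁺]^2/[Ce⁴⁺]^2 = 4.64 × 10^6.
At 25 °C, E = E° − (0.0592/n) log Q = 2.16 − (0.0592/2)(6.667) = 2.160 − 0.197 = 1.963 V.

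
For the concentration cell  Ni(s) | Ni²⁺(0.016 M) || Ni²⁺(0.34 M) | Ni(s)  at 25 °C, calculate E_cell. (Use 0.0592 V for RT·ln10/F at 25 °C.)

Both half-cells are Ni²⁺/Ni, so E°_cell = 0. The concentrated side is the cathode; the cell reaction moves Ni²⁺ from high to low concentration with n = 2.
Q = [Ni²⁺]_dilute/[Ni²⁺]_conc = 0.016/0.34 = 0.0471.
E = 0 − (0.0592/2) log Q = −(0.0592/2)(-1.327) = 0.0393 V.

0.039 V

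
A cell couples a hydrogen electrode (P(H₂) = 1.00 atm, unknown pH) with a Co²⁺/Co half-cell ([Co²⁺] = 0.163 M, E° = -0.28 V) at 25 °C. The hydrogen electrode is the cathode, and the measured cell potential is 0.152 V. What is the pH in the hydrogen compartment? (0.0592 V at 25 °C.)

E°_cell = 0.28 V and n = 2.
log Q = n(E° − E)/0.0592 = 2×(0.28 − 0.152)/0.0592 = 4.324.
With Q = [Co²⁺]·P(H₂) / [H⁺]^2, solving for [H⁺] gives log[H⁺] = -2.556, so pH = 2.56.

pH = 2.56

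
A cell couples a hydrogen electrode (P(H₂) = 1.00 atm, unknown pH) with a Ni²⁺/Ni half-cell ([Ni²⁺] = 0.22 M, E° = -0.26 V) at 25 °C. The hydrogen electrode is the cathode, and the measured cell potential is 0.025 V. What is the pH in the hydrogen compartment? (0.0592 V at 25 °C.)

E°_cell = 0.26 V and n = 2.
log Q = n(E° − E)/0.0592 = 2×(0.26 − 0.025)/0.0592 = 7.939.
With Q = [Ni²⁺]·P(H₂) / [H⁺]^2, solving for [H⁺] gives log[H⁺] = -4.298, so pH = 4.30.

pH = 4.30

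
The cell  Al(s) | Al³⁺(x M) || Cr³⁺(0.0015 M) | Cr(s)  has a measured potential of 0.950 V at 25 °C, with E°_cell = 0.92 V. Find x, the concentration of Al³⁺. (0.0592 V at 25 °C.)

From the Nernst equation, log Q = n(E° − E)/0.0592 = 3(0.92 − 0.950)/0.0592 = -1.520, so Q = 0.0302.
With Q = [Al³⁺]/[Cr³⁺] and the known concentrations, [Al³⁺] in the numerator gives [Al³⁺] = 4.5 × 10^-5 M.

4.5 × 10^-5 M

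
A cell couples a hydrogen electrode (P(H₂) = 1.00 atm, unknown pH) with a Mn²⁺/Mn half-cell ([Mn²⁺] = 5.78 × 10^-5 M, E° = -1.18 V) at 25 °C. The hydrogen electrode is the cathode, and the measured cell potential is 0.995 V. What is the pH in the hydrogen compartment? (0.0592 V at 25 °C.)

E°_cell = 1.18 V and n = 2.
log Q = n(E° − E)/0.0592 = 2×(1.18 − 0.995)/0.0592 = 6.250.
With Q = [Mn²⁺]·P(H₂) / [H⁺]^2, solving for [H⁺] gives log[H⁺] = -5.244, so pH = 5.24.

pH = 5.24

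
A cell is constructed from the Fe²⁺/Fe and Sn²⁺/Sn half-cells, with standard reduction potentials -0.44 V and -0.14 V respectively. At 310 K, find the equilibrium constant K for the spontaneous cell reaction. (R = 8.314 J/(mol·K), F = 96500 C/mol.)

E°_cell = -0.14 − (-0.44) = 0.30 V, with n = 2 electrons transferred.
At equilibrium E = 0, so the Nernst equation gives ln K = nFE°/RT = (2)(96500)(0.30)/((8.314)(310)) = 22.47.
K = e^22.47 = 5.7 × 10^9.

5.7 × 10^9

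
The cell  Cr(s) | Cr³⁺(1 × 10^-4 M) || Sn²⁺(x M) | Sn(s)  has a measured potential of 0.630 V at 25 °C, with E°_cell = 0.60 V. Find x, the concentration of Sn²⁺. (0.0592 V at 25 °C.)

From the Nernst equation, log Q = n(E° − E)/0.0592 = 6(0.60 − 0.630)/0.0592 = -3.041, so Q = 9.11 × 10^-4.
With Q = [Cr³⁺]^2/[Sn²⁺]^3 and the known concentrations, [Sn²⁺]^3 in the denominator gives [Sn²⁺] = 0.022 M.

0.022 M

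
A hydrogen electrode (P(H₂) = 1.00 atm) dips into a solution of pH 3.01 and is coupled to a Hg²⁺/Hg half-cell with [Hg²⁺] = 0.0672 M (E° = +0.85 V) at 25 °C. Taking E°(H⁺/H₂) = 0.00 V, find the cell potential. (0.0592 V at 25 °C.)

0.99 V

The Hg²⁺/Hg couple is the cathode, so E°_cell = 0.85 V; n = 2.
[H⁺] = 10^(−3.01) = 9.8 × 10^-4 M, and Q = [H⁺]^2 / ([Hg²⁺]·P(H₂)) = 1.42 × 10^-5.
E = E° − (0.0592/2) log Q = 0.85 − (0.0592/2)(-4.847) = 0.993 V.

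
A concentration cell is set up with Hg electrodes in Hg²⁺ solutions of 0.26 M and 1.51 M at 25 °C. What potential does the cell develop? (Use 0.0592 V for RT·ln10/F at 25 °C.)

0.023 V

Both half-cells are Hg²⁺/Hg, so E°_cell = 0. The concentrated side is the cathode; the cell reaction moves Hg²⁺ from high to low concentration with n = 2.
Q = [Hg²⁺]_dilute/[Hg²⁺]_conc = 0.26/1.51 = 0.172.
E = 0 − (0.0592/2) log Q = −(0.0592/2)(-0.764) = 0.0226 V.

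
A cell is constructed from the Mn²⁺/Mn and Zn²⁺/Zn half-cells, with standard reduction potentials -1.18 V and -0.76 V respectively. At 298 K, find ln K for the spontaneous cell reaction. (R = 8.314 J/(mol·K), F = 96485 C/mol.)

E°_cell = -0.76 − (-1.18) = 0.42 V, with n = 2 electrons transferred.
At equilibrium E = 0, so the Nernst equation gives ln K = nFE°/RT = (2)(96485)(0.42)/((8.314)(298)) = 32.71.

ln K = 32.7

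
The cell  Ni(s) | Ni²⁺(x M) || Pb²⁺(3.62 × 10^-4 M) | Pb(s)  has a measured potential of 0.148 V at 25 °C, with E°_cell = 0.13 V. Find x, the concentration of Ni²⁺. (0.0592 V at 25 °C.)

From the Nernst equation, log Q = n(E° − E)/0.0592 = 2(0.13 − 0.148)/0.0592 = -0.608, so Q = 0.247.
With Q = [Ni²⁺]/[Pb²⁺] and the known concentrations, [Ni²⁺] in the numerator gives [Ni²⁺] = 8.9 × 10^-5 M.

8.9 × 10^-5 M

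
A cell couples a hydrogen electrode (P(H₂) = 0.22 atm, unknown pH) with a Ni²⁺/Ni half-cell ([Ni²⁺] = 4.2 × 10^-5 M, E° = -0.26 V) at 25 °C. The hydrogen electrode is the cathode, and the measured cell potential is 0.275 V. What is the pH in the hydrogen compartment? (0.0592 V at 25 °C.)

pH = 2.26

E°_cell = 0.26 V and n = 2.
log Q = n(E° − E)/0.0592 = 2×(0.26 − 0.275)/0.0592 = -0.507.
With Q = [Ni²⁺]·P(H₂) / [H⁺]^2, solving for [H⁺] gives log[H⁺] = -2.264, so pH = 2.26.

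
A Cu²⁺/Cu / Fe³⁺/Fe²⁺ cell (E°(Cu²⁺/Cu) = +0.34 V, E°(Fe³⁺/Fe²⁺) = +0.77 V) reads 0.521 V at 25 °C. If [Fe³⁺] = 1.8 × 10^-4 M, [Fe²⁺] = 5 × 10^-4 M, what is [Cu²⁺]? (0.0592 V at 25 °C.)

From the Nernst equation, log Q = n(E° − E)/0.0592 = 2(0.43 − 0.521)/0.0592 = -3.074, so Q = 8.43 × 10^-4.
With Q = [Cu²⁺]·[Fe²⁺]^2/[Fe³⁺]^2 and the known concentrations, [Cu²⁺] in the numerator gives [Cu²⁺] = 1.1 × 10^-4 M.

1.1 × 10^-4 M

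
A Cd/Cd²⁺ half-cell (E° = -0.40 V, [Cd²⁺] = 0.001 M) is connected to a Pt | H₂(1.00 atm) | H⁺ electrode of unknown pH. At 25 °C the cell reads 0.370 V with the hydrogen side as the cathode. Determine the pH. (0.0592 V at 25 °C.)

E°_cell = 0.40 V and n = 2.
log Q = n(E° − E)/0.0592 = 2×(0.40 − 0.370)/0.0592 = 1.014.
With Q = [Cd²⁺]·P(H₂) / [H⁺]^2, solving for [H⁺] gives log[H⁺] = -2.007, so pH = 2.01.

pH = 2.01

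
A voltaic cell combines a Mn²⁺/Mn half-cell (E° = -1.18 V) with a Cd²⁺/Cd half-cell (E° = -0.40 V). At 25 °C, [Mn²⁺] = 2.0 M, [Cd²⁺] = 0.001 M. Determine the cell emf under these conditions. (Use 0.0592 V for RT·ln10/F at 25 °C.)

The Cd²⁺/Cd couple has the higher reduction potential and acts as the cathode, so E°_cell = -0.40 − (-1.18) = 0.78 V.
Balancing electrons gives n = 2; the reaction quotient is Q = [Mn²⁺]/[Cd²⁺] = 2000.
At 25 °C, E = E° − (0.0592/n) log Q = 0.78 − (0.0592/2)(3.301) = 0.780 − 0.098 = 0.682 V.

0.682 V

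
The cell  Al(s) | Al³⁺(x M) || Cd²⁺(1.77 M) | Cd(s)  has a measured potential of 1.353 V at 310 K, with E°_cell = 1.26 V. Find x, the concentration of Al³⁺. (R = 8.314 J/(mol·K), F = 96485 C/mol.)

From the Nernst equation, ln Q = nF(E° − E)/RT = 6×96485×(1.26 − 1.353)/(8.314×310) = -20.889, so Q = 8.47 × 10^-10.
With Q = [Al³⁺]^2/[Cd²⁺]^3 and the known concentrations, [Al³⁺]^2 in the numerator gives [Al³⁺] = 6.9 × 10^-5 M.

6.9 × 10^-5 M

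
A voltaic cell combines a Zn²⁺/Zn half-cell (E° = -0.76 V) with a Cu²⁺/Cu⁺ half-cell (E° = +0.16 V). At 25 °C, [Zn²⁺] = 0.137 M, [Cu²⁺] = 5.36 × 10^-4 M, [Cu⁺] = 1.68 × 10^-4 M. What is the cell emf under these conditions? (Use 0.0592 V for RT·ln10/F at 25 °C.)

0.975 V

The Cu²⁺/Cu⁺ couple has the higher reduction potential and acts as the cathode, so E°_cell = +0.16 − (-0.76) = 0.92 V.
Balancing electrons gives n = 2; the reaction quotient is Q = [Zn²⁺]·[Cu⁺]^2/[Cu²⁺]^2 = 0.0135.
At 25 °C, E = E° − (0.0592/n) log Q = 0.92 − (0.0592/2)(-1.871) = 0.920 + 0.055 = 0.975 V.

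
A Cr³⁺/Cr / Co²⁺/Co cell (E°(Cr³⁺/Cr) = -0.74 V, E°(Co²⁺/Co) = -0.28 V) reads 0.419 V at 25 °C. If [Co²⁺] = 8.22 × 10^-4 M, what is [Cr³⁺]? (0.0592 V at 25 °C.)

0.0028 M

From the Nernst equation, log Q = n(E° − E)/0.0592 = 6(0.46 − 0.419)/0.0592 = 4.155, so Q = 1.43 × 10^4.
With Q = [Cr³⁺]^2/[Co²⁺]^3 and the known concentrations, [Cr³⁺]^2 in the numerator gives [Cr³⁺] = 0.0028 M.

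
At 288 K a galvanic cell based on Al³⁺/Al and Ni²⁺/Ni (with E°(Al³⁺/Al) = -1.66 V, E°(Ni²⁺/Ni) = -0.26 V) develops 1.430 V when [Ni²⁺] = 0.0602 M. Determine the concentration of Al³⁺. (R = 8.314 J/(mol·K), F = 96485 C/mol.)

3.9 × 10^-4 M

From the Nernst equation, ln Q = nF(E° − E)/RT = 6×96485×(1.40 − 1.430)/(8.314×288) = -7.253, so Q = 7.08 × 10^-4.
With Q = [Al³⁺]^2/[Ni²⁺]^3 and the known concentrations, [Al³⁺]^2 in the numerator gives [Al³⁺] = 3.9 × 10^-4 M.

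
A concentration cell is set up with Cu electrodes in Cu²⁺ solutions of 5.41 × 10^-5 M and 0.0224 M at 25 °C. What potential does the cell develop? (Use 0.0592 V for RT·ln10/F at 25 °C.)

0.077 V

Both half-cells are Cu²⁺/Cu, so E°_cell = 0. The concentrated side is the cathode; the cell reaction moves Cu²⁺ from high to low concentration with n = 2.
Q = [Cu²⁺]_dilute/[Cu²⁺]_conc = 5.41 × 10^-5/0.0224 = 0.00242.
E = 0 − (0.0592/2) log Q = −(0.0592/2)(-2.617) = 0.0775 V.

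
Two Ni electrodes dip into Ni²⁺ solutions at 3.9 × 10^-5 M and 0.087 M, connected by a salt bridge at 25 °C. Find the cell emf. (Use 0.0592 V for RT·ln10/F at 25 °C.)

Both half-cells are Ni²⁺/Ni, so E°_cell = 0. The concentrated side is the cathode; the cell reaction moves Ni²⁺ from high to low concentration with n = 2.
Q = [Ni²⁺]_dilute/[Ni²⁺]_conc = 3.9 × 10^-5/0.087 = 4.48 × 10^-4.
E = 0 − (0.0592/2) log Q = −(0.0592/2)(-3.348) = 0.0991 V.

0.099 V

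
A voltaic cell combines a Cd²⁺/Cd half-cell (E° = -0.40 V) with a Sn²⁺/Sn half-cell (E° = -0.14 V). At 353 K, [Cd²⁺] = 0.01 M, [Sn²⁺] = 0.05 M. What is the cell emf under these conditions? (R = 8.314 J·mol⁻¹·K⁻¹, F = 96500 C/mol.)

The Sn²⁺/Sn couple has the higher reduction potential and acts as the cathode, so E°_cell = -0.14 − (-0.40) = 0.26 V.
Balancing electrons gives n = 2; the reaction quotient is Q = [Cd²⁺]/[Sn²⁺] = 0.200.
E = E° − (RT/nF) ln Q = 0.26 − (8.314×353)/(2×96500) × (-1.609) = 0.260 + 0.024 = 0.284 V.

0.284 V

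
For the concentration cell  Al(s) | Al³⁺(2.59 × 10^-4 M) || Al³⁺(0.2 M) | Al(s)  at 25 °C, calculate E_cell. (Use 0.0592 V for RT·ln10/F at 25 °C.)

0.057 V

Both half-cells are Al³⁺/Al, so E°_cell = 0. The concentrated side is the cathode; the cell reaction moves Al³⁺ from high to low concentration with n = 3.
Q = [Al³⁺]_dilute/[Al³⁺]_conc = 2.59 × 10^-4/0.2 = 0.00129.
E = 0 − (0.0592/3) log Q = −(0.0592/3)(-2.888) = 0.0570 V.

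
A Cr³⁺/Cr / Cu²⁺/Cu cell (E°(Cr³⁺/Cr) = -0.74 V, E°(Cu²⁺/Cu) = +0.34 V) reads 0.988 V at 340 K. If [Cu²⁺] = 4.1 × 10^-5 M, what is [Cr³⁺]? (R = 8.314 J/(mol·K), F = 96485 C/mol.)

From the Nernst equation, ln Q = nF(E° − E)/RT = 6×96485×(1.08 − 0.988)/(8.314×340) = 18.841, so Q = 1.52 × 10^8.
With Q = [Cr³⁺]^2/[Cu²⁺]^3 and the known concentrations, [Cr³⁺]^2 in the numerator gives [Cr³⁺] = 0.0032 M.

0.0032 M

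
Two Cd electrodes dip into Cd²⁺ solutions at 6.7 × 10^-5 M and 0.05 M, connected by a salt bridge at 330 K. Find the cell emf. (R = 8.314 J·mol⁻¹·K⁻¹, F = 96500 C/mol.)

Both half-cells are Cd²⁺/Cd, so E°_cell = 0. The concentrated side is the cathode; the cell reaction moves Cd²⁺ from high to low concentration with n = 2.
Q = [Cd²⁺]_dilute/[Cd²⁺]_conc = 6.7 × 10^-5/0.05 = 0.00134.
E = 0 − (RT/nF) ln Q = −((8.314×330)/(2×96500))(-6.615) = 0.0940 V.

0.094 V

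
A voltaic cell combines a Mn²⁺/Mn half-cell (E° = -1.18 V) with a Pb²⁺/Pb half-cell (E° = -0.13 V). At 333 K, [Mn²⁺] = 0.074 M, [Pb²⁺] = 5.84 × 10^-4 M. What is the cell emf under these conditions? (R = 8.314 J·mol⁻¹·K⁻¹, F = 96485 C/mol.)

The Pb²⁺/Pb couple has the higher reduction potential and acts as the cathode, so E°_cell = -0.13 − (-1.18) = 1.05 V.
Balancing electrons gives n = 2; the reaction quotient is Q = [Mn²⁺]/[Pb²⁺] = 127.
E = E° − (RT/nF) ln Q = 1.05 − (8.314×333)/(2×96485) × (4.842) = 1.050 − 0.069 = 0.981 V.

0.981 V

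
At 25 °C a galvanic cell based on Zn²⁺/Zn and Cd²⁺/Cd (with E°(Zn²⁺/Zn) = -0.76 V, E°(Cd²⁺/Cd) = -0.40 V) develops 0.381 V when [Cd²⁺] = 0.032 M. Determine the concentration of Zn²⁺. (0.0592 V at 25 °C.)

From the Nernst equation, log Q = n(E° − E)/0.0592 = 2(0.36 − 0.381)/0.0592 = -0.709, so Q = 0.195.
With Q = [Zn²⁺]/[Cd²⁺] and the known concentrations, [Zn²⁺] in the numerator gives [Zn²⁺] = 0.0062 M.

0.0062 M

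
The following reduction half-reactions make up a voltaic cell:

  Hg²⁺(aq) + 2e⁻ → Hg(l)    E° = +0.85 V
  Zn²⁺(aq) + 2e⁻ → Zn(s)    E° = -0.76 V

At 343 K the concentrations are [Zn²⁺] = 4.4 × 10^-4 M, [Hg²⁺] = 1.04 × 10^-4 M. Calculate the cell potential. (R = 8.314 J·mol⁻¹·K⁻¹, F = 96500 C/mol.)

1.59 V

The Hg²⁺/Hg couple has the higher reduction potential and acts as the cathode, so E°_cell = +0.85 − (-0.76) = 1.61 V.
Balancing electrons gives n = 2; the reaction quotient is Q = [Zn²⁺]/[Hg²⁺] = 4.23.
E = E° − (RT/nF) ln Q = 1.61 − (8.314×343)/(2×96500) × (1.442) = 1.610 − 0.021 = 1.589 V.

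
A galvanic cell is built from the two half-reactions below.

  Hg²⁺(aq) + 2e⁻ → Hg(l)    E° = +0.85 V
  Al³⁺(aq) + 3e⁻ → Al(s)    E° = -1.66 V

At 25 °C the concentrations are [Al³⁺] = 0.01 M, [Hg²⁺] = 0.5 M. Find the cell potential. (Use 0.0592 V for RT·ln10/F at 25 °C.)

2.54 V

The Hg²⁺/Hg couple has the higher reduction potential and acts as the cathode, so E°_cell = +0.85 − (-1.66) = 2.51 V.
Balancing electrons gives n = 6; the reaction quotient is Q = [Al³⁺]^2/[Hg²⁺]^3 = 8 × 10^-4.
At 25 °C, E = E° − (0.0592/n) log Q = 2.51 − (0.0592/6)(-3.097) = 2.510 + 0.031 = 2.541 V.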